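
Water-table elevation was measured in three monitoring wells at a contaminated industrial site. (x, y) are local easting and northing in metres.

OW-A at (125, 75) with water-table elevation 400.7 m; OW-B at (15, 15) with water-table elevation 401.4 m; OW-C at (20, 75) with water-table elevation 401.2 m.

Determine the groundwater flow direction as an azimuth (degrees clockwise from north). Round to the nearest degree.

With h = a·x + b·y + c and OW-A as origin, the differences give:
  (-110)·a + (-60)·b = +0.7
  (-105)·a + 0·b = +0.5
Eliminate b (×0 and ×(-60), subtract): -6300·a = 30.00 → a = ∂h/∂x = -0.004762
Back-substitute: b = ∂h/∂y = -0.002937.
Flow direction (−∇h) has components (+0.004762 E, +0.002937 N).
Azimuth = atan2(E, N) = atan2(+0.004762, +0.002937) = 58.3° ≈ 058°.

058°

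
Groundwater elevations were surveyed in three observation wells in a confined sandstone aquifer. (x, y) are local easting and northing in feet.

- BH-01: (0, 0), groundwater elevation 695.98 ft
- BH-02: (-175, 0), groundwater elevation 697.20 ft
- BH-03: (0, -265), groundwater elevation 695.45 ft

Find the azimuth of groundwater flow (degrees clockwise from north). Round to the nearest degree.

∂h/∂x = (697.20 − 695.98) / (-175 − 0) = -0.006971
∂h/∂y = (695.45 − 695.98) / (-265 − 0) = +0.002000
Flow direction (−∇h) has components (+0.006971 E, -0.002000 N).
Azimuth = atan2(E, N) = atan2(+0.006971, -0.002000) = 106.0° ≈ 106°.

106°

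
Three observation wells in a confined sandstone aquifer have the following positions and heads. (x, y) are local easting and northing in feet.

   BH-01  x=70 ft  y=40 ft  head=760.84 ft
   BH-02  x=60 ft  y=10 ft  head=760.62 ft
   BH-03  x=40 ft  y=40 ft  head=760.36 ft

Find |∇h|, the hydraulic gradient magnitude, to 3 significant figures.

0.0161

With h = a·x + b·y + c and BH-01 as origin, the differences give:
  (-10)·a + (-30)·b = -0.22
  (-30)·a + 0·b = -0.48
Eliminate b (×0 and ×(-30), subtract): -900·a = -14.400 → a = ∂h/∂x = +0.01600
Back-substitute: b = ∂h/∂y = +0.002000.
|∇h| = √(0.01600² + 0.002000²) = 0.01612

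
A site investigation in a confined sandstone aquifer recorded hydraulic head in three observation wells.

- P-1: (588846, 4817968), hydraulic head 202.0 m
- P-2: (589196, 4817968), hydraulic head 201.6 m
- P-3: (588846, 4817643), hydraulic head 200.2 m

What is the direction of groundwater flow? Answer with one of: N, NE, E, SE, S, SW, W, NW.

∂h/∂x = (201.6 − 202.0) / (589196 − 588846) = -0.001143
∂h/∂y = (200.2 − 202.0) / (4817643 − 4817968) = +0.005538
Flow = −∇h = (+0.001143 east, -0.005538 north), which points south.

S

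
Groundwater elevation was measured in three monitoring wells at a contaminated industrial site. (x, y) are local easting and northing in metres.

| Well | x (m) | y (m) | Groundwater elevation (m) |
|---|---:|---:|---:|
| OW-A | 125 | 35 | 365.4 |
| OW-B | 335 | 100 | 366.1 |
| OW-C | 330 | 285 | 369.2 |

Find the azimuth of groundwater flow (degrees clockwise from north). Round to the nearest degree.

174°

With h = a·x + b·y + c and OW-A as origin, the differences give:
  210·a + 65·b = +0.7
  205·a + 250·b = +3.8
Eliminate b (×250 and ×65, subtract): 39175·a = -72.00 → a = ∂h/∂x = -0.001838
Back-substitute: b = ∂h/∂y = +0.01671.
Flow direction (−∇h) has components (+0.001838 E, -0.01671 N).
Azimuth = atan2(E, N) = atan2(+0.001838, -0.01671) = 173.7° ≈ 174°.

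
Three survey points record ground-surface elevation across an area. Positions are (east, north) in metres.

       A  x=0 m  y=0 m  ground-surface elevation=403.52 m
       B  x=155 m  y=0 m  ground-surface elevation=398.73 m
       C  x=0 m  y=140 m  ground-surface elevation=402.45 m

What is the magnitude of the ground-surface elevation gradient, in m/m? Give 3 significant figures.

0.0318 m/m

∂z/∂x = (398.73 − 403.52) / (155 − 0) = -0.03090
∂z/∂y = (402.45 − 403.52) / (140 − 0) = -0.007643
|∇f| = √(-0.03090² + -0.007643²) = 0.03183 m/m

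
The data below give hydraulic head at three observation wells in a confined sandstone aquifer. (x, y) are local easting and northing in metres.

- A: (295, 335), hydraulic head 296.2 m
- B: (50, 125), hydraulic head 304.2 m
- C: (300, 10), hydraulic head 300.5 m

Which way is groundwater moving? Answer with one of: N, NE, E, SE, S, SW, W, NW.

NE

Taking A as reference: B−A = (-245, -210, +8.0); C−A = (5, -325, +4.3).
Determinant of the coordinate differences = (-245)·(-325) − 5·(-210) = 80675.
∂h/∂x = [(+8.0)·(-325) − (+4.3)·(-210)] / 80675 = -0.02104
∂h/∂y = [(-245)·(+4.3) − 5·(+8.0)] / 80675 = -0.01355
Flow = −∇h = (+0.02104 east, +0.01355 north), which points northeast.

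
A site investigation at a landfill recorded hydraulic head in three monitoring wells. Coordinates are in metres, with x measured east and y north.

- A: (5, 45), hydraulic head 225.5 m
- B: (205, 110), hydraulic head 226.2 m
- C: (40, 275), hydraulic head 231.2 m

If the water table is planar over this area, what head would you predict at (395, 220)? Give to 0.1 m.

Three-point gradient (reference A): Δ to B = (200, 65, +0.7), Δ to C = (35, 230, +5.7).
∂h/∂x = -0.004791, ∂h/∂y = +0.02551 (det = 43725).
h(395, 220) = 225.5 + (-0.004791)·(390) + (+0.02551)·(175) = 225.5 -1.869 +4.465 = 228.096 m.

228.1 m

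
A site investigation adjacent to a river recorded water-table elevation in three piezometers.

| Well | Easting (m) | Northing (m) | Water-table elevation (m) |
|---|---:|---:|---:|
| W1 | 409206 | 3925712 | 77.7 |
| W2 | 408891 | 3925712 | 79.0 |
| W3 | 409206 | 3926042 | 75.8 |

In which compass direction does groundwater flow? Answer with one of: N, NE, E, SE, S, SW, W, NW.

∂h/∂x = (79.0 − 77.7) / (408891 − 409206) = -0.004127
∂h/∂y = (75.8 − 77.7) / (3926042 − 3925712) = -0.005758
Flow = −∇h = (+0.004127 east, +0.005758 north), which points northeast.

NE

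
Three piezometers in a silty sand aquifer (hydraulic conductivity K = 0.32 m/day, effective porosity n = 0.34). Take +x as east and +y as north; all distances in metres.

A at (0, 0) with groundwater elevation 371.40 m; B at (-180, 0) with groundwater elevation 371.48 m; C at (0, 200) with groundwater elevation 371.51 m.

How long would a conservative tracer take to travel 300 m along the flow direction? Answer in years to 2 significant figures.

∂h/∂x = (371.48 − 371.40) / (-180 − 0) = -0.0004444
∂h/∂y = (371.51 − 371.40) / (200 − 0) = +0.0005500
|∇h| = √(-0.0004444² + 0.0005500²) = 0.0007071
Seepage velocity v = K·i/n = 0.32 × 0.0007071 / 0.34 = 0.0006655 m/day.
t = 300 / 0.0006655 = 4.508e+05 days = 1.23e+03 years.

1200 years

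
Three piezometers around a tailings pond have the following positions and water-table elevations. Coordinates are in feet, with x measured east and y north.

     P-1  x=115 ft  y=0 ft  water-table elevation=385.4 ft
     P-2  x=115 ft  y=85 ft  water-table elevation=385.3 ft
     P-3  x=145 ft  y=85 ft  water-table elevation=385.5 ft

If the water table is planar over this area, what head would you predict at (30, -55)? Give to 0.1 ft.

Differences from P-1: to P-2 (Δx, Δy, Δh) = (0, 85, -0.1); to P-3 = (30, 85, +0.1).
Determinant of the coordinate differences = 0·85 − 30·85 = -2550.
∂h/∂x = [(-0.1)·85 − (+0.1)·85] / -2550 = +0.006667
∂h/∂y = [0·(+0.1) − 30·(-0.1)] / -2550 = -0.001176
h(30, -55) = 385.4 + (+0.006667)·(-85) + (-0.001176)·(-55) = 385.4 -0.567 +0.065 = 384.898 ft.

384.9 ft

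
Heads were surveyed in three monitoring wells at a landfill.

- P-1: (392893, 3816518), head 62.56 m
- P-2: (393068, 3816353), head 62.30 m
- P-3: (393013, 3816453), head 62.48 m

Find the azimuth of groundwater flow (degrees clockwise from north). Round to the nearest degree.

192°

Differences from P-1: to P-2 (Δx, Δy, Δh) = (175, -165, -0.26); to P-3 = (120, -65, -0.08).
Solve a·Δx + b·Δy = Δh: det = 175·(-65) − 120·(-165) = 8425.
∂h/∂x = [(-0.26)·(-65) − (-0.08)·(-165)] / 8425 = +0.0004392
∂h/∂y = [175·(-0.08) − 120·(-0.26)] / 8425 = +0.002042
Flow direction (−∇h) has components (-0.0004392 E, -0.002042 N).
Azimuth = atan2(E, N) = atan2(-0.0004392, -0.002042) = 192.1° ≈ 192°.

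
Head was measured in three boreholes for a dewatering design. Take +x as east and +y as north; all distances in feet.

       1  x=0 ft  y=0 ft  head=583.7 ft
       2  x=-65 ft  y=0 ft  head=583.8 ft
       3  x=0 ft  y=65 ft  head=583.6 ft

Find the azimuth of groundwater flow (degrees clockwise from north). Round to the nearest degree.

045°

∂h/∂x = (583.8 − 583.7) / (-65 − 0) = -0.001538
∂h/∂y = (583.6 − 583.7) / (65 − 0) = -0.001538
Flow direction (−∇h) has components (+0.001538 E, +0.001538 N).
Azimuth = atan2(E, N) = atan2(+0.001538, +0.001538) = 45.0° ≈ 045°.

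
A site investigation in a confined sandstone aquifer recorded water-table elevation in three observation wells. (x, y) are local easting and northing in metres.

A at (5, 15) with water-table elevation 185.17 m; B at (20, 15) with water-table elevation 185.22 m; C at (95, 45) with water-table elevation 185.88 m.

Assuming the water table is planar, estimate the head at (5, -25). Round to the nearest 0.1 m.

184.6 m

Differences from A: to B (Δx, Δy, Δh) = (15, 0, +0.05); to C = (90, 30, +0.71).
Solve a·Δx + b·Δy = Δh: det = 15·30 − 90·0 = 450.
∂h/∂x = [(+0.05)·30 − (+0.71)·0] / 450 = +0.003333
∂h/∂y = [15·(+0.71) − 90·(+0.05)] / 450 = +0.01367
h(5, -25) = 185.17 + (+0.003333)·(0) + (+0.01367)·(-40) = 185.17 +0.000 -0.547 = 184.623 m.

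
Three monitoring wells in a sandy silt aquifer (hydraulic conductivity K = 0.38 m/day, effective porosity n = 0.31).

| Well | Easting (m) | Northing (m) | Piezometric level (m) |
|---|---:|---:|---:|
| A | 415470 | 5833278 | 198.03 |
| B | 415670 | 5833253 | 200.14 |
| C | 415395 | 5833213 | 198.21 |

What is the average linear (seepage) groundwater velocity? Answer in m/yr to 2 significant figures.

7.1 m/yr

With h = a·x + b·y + c and A as origin, the differences give:
  200·a + (-25)·b = +2.11
  (-75)·a + (-65)·b = +0.18
Eliminate b (×(-65) and ×(-25), subtract): -14875·a = -132.650 → a = ∂h/∂x = +0.008918
Back-substitute: b = ∂h/∂y = -0.01306.
|∇h| = √(0.008918² + -0.01306²) = 0.01581
Seepage velocity v = K·i/n = 0.38 × 0.01581 / 0.31 = 0.01938 m/day = 7.079 m/yr.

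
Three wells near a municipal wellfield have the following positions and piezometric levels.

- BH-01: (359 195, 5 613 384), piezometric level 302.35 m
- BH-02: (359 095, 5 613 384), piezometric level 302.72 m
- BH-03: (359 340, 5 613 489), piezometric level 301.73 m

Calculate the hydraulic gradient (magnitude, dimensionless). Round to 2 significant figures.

0.0038

Differences from BH-01: to BH-02 (Δx, Δy, Δh) = (-100, 0, +0.37); to BH-03 = (145, 105, -0.62).
Solve a·Δx + b·Δy = Δh: det = (-100)·105 − 145·0 = -10500.
∂h/∂x = [(+0.37)·105 − (-0.62)·0] / -10500 = -0.003700
∂h/∂y = [(-100)·(-0.62) − 145·(+0.37)] / -10500 = -0.0007952
|∇h| = √(-0.003700² + -0.0007952²) = 0.003784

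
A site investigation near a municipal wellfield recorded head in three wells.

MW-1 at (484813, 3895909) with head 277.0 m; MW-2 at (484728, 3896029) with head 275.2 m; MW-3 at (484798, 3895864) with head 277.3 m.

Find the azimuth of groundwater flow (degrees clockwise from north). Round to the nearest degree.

319°

Taking MW-1 as reference: MW-2−MW-1 = (-85, 120, -1.8); MW-3−MW-1 = (-15, -45, +0.3).
Determinant of the coordinate differences = (-85)·(-45) − (-15)·120 = 5625.
∂h/∂x = [(-1.8)·(-45) − (+0.3)·120] / 5625 = +0.008000
∂h/∂y = [(-85)·(+0.3) − (-15)·(-1.8)] / 5625 = -0.009333
Flow direction (−∇h) has components (-0.008000 E, +0.009333 N).
Azimuth = atan2(E, N) = atan2(-0.008000, +0.009333) = 319.4° ≈ 319°.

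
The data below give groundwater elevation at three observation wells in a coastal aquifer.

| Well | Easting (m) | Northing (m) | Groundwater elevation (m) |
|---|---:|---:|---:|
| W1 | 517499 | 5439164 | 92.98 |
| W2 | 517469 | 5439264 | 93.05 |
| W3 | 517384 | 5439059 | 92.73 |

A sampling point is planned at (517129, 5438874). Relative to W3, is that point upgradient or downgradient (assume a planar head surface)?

downgradient

Differences from W1: to W2 (Δx, Δy, Δh) = (-30, 100, +0.07); to W3 = (-115, -105, -0.25).
Determinant of the coordinate differences = (-30)·(-105) − (-115)·100 = 14650.
∂h/∂x = [(+0.07)·(-105) − (-0.25)·100] / 14650 = +0.001205
∂h/∂y = [(-30)·(-0.25) − (-115)·(+0.07)] / 14650 = +0.001061
Head at (517129, 5438874) = 92.98 + (+0.001205)·(-370) + (+0.001061)·(-290) = 92.23 m.
That is lower than the 92.73 m at W3, so the point is downgradient.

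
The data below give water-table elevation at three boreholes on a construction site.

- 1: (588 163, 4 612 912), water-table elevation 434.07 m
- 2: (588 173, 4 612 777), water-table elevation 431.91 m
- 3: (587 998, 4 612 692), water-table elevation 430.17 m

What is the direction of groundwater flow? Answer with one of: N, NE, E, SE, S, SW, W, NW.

With h = a·x + b·y + c and 1 as origin, the differences give:
  10·a + (-135)·b = -2.16
  (-165)·a + (-220)·b = -3.90
Eliminate b (×(-220) and ×(-135), subtract): -24475·a = -51.300 → a = ∂h/∂x = +0.002096
Back-substitute: b = ∂h/∂y = +0.01616.
Flow = −∇h = (-0.002096 east, -0.01616 north), which points south.

S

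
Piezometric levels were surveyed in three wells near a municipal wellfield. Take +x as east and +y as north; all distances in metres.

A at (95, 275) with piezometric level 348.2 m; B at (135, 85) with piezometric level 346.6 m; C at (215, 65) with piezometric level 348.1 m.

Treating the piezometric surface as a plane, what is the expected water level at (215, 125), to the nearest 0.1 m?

Differences from A: to B (Δx, Δy, Δh) = (40, -190, -1.6); to C = (120, -210, -0.1).
Determinant of the coordinate differences = 40·(-210) − 120·(-190) = 14400.
∂h/∂x = [(-1.6)·(-210) − (-0.1)·(-190)] / 14400 = +0.02201
∂h/∂y = [40·(-0.1) − 120·(-1.6)] / 14400 = +0.01306
h(215, 125) = 348.2 + (+0.02201)·(120) + (+0.01306)·(-150) = 348.2 +2.642 -1.958 = 348.883 m.

348.9 m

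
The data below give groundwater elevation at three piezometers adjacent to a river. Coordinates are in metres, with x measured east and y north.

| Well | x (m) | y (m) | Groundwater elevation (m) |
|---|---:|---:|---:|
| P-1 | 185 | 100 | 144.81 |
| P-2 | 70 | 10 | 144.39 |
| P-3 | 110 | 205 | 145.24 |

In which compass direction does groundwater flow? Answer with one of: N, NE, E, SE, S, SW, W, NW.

Taking P-1 as reference: P-2−P-1 = (-115, -90, -0.42); P-3−P-1 = (-75, 105, +0.43).
Solve a·Δx + b·Δy = Δh: det = (-115)·105 − (-75)·(-90) = -18825.
∂h/∂x = [(-0.42)·105 − (+0.43)·(-90)] / -18825 = +0.0002869
∂h/∂y = [(-115)·(+0.43) − (-75)·(-0.42)] / -18825 = +0.004300
Flow = −∇h = (-0.0002869 east, -0.004300 north), which points south.

S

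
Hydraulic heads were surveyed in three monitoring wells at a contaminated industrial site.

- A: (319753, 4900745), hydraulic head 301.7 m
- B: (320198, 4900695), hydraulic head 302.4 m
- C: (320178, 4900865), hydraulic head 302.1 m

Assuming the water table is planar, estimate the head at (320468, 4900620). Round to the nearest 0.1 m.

302.9 m

With h = a·x + b·y + c and A as origin, the differences give:
  445·a + (-50)·b = +0.7
  425·a + 120·b = +0.4
Eliminate b (×120 and ×(-50), subtract): 74650·a = 104.00 → a = ∂h/∂x = +0.001393
Back-substitute: b = ∂h/∂y = -0.001601.
h(320468, 4900620) = 301.7 + (+0.001393)·(715) + (-0.001601)·(-125) = 301.7 +0.996 +0.200 = 302.896 m.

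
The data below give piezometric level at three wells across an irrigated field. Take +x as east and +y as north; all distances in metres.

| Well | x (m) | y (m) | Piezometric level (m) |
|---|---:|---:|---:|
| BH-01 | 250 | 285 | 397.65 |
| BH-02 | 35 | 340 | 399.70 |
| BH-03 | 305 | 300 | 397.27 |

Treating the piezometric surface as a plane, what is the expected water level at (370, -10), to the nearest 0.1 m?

With h = a·x + b·y + c and BH-01 as origin, the differences give:
  (-215)·a + 55·b = +2.05
  55·a + 15·b = -0.38
Eliminate b (×15 and ×55, subtract): -6250·a = 51.650 → a = ∂h/∂x = -0.008264
Back-substitute: b = ∂h/∂y = +0.004968.
h(370, -10) = 397.65 + (-0.008264)·(120) + (+0.004968)·(-295) = 397.65 -0.992 -1.466 = 395.193 m.

395.2 m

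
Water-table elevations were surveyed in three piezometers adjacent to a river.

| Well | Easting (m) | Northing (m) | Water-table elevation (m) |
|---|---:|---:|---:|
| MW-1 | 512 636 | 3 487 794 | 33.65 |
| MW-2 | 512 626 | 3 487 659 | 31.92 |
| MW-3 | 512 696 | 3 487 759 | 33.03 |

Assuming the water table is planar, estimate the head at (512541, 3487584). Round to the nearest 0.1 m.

31.2 m

Differences from MW-1: to MW-2 (Δx, Δy, Δh) = (-10, -135, -1.73); to MW-3 = (60, -35, -0.62).
Determinant of the coordinate differences = (-10)·(-35) − 60·(-135) = 8450.
∂h/∂x = [(-1.73)·(-35) − (-0.62)·(-135)] / 8450 = -0.002740
∂h/∂y = [(-10)·(-0.62) − 60·(-1.73)] / 8450 = +0.01302
h(512541, 3487584) = 33.65 + (-0.002740)·(-95) + (+0.01302)·(-210) = 33.65 +0.260 -2.734 = 31.177 m.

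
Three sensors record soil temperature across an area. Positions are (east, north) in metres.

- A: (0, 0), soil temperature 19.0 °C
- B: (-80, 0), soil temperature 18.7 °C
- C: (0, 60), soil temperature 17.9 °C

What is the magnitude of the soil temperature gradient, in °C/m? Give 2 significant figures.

0.019 °C/m

∂T/∂x = (18.7 − 19.0) / (-80 − 0) = +0.003750
∂T/∂y = (17.9 − 19.0) / (60 − 0) = -0.01833
|∇f| = √(0.003750² + -0.01833²) = 0.01871 °C/m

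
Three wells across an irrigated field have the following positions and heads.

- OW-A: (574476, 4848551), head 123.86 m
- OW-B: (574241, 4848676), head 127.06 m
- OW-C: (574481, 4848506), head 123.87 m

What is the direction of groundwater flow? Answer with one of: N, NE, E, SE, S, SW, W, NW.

Taking OW-A as reference: OW-B−OW-A = (-235, 125, +3.20); OW-C−OW-A = (5, -45, +0.01).
Solve a·Δx + b·Δy = Δh: det = (-235)·(-45) − 5·125 = 9950.
∂h/∂x = [(+3.20)·(-45) − (+0.01)·125] / 9950 = -0.01460
∂h/∂y = [(-235)·(+0.01) − 5·(+3.20)] / 9950 = -0.001844
Flow = −∇h = (+0.01460 east, +0.001844 north), which points east.

E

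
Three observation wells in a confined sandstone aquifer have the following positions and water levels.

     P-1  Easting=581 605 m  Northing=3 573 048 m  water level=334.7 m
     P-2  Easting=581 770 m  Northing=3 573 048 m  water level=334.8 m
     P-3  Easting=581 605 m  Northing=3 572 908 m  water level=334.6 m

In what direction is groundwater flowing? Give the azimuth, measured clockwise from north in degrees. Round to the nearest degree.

∂h/∂x = (334.8 − 334.7) / (581770 − 581605) = +0.0006061
∂h/∂y = (334.6 − 334.7) / (3572908 − 3573048) = +0.0007143
Flow direction (−∇h) has components (-0.0006061 E, -0.0007143 N).
Azimuth = atan2(E, N) = atan2(-0.0006061, -0.0007143) = 220.3° ≈ 220°.

220°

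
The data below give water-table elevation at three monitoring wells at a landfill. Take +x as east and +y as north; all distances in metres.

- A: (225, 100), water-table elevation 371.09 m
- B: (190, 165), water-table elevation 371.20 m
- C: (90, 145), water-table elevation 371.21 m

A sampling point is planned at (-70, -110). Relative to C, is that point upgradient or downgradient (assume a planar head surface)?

With h = a·x + b·y + c and A as origin, the differences give:
  (-35)·a + 65·b = +0.11
  (-135)·a + 45·b = +0.12
Eliminate b (×45 and ×65, subtract): 7200·a = -2.850 → a = ∂h/∂x = -0.0003958
Back-substitute: b = ∂h/∂y = +0.001479.
Head at (-70, -110) = 371.09 + (-0.0003958)·(-295) + (+0.001479)·(-210) = 370.90 m.
That is lower than the 371.21 m at C, so the point is downgradient.

downgradient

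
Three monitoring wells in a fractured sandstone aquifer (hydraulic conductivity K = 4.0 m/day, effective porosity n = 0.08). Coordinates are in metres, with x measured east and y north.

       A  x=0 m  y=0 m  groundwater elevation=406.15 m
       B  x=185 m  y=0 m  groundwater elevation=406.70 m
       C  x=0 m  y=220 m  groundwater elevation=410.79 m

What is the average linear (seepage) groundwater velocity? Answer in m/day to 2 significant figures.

1.1 m/day

∂h/∂x = (406.70 − 406.15) / (185 − 0) = +0.002973
∂h/∂y = (410.79 − 406.15) / (220 − 0) = +0.02109
|∇h| = √(0.002973² + 0.02109²) = 0.0213
Seepage velocity v = K·i/n = 4.0 × 0.0213 / 0.08 = 1.065 m/day.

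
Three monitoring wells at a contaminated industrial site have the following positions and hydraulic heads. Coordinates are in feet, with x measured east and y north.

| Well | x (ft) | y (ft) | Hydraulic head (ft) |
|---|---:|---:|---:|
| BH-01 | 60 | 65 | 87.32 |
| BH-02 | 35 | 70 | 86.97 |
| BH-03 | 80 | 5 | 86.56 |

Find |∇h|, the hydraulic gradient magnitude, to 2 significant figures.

0.026

With h = a·x + b·y + c and BH-01 as origin, the differences give:
  (-25)·a + 5·b = -0.35
  20·a + (-60)·b = -0.76
Eliminate b (×(-60) and ×5, subtract): 1400·a = 24.800 → a = ∂h/∂x = +0.01771
Back-substitute: b = ∂h/∂y = +0.01857.
|∇h| = √(0.01771² + 0.01857²) = 0.02566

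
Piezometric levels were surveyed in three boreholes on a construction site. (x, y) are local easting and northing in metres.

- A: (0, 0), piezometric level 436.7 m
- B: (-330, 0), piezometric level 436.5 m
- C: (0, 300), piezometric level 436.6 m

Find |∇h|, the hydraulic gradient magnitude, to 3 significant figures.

0.000692

∂h/∂x = (436.5 − 436.7) / (-330 − 0) = +0.0006061
∂h/∂y = (436.6 − 436.7) / (300 − 0) = -0.0003333
|∇h| = √(0.0006061² + -0.0003333²) = 0.0006917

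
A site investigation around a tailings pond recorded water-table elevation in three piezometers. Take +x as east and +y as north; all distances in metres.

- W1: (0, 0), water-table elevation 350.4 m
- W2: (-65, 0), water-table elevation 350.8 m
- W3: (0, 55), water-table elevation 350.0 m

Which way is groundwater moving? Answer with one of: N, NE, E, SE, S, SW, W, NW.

NE

∂h/∂x = (350.8 − 350.4) / (-65 − 0) = -0.006154
∂h/∂y = (350.0 − 350.4) / (55 − 0) = -0.007273
Flow = −∇h = (+0.006154 east, +0.007273 north), which points northeast.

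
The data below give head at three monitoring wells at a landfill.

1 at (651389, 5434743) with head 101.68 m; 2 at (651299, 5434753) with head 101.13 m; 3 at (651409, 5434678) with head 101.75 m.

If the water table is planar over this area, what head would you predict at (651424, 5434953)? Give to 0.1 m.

Differences from 1: to 2 (Δx, Δy, Δh) = (-90, 10, -0.55); to 3 = (20, -65, +0.07).
Solve a·Δx + b·Δy = Δh: det = (-90)·(-65) − 20·10 = 5650.
∂h/∂x = [(-0.55)·(-65) − (+0.07)·10] / 5650 = +0.006204
∂h/∂y = [(-90)·(+0.07) − 20·(-0.55)] / 5650 = +0.0008319
h(651424, 5434953) = 101.68 + (+0.006204)·(35) + (+0.0008319)·(210) = 101.68 +0.217 +0.175 = 102.072 m.

102.1 m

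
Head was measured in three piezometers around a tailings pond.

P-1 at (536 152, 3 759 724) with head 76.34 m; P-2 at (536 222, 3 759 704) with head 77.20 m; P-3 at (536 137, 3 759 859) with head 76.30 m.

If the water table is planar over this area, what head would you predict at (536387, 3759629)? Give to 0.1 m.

Taking P-1 as reference: P-2−P-1 = (70, -20, +0.86); P-3−P-1 = (-15, 135, -0.04).
Solve a·Δx + b·Δy = Δh: det = 70·135 − (-15)·(-20) = 9150.
∂h/∂x = [(+0.86)·135 − (-0.04)·(-20)] / 9150 = +0.01260
∂h/∂y = [70·(-0.04) − (-15)·(+0.86)] / 9150 = +0.001104
h(536387, 3759629) = 76.34 + (+0.01260)·(235) + (+0.001104)·(-95) = 76.34 +2.961 -0.105 = 79.196 m.

79.2 m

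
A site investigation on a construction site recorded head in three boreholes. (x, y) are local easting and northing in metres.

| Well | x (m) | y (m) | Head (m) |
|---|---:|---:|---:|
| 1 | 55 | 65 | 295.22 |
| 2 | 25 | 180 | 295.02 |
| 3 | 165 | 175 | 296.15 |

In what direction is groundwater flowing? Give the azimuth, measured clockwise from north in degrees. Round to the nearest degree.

267°

Three-point gradient (reference 1): Δ to 2 = (-30, 115, -0.20), Δ to 3 = (110, 110, +0.93).
∂h/∂x = +0.008085, ∂h/∂y = +0.0003699 (det = -15950).
Flow direction (−∇h) has components (-0.008085 E, -0.0003699 N).
Azimuth = atan2(E, N) = atan2(-0.008085, -0.0003699) = 267.4° ≈ 267°.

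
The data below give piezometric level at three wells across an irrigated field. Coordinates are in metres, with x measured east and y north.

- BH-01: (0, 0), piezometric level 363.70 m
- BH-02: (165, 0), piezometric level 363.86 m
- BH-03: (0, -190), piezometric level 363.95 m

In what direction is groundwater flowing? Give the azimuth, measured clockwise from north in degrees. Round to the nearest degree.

∂h/∂x = (363.86 − 363.70) / (165 − 0) = +0.0009697
∂h/∂y = (363.95 − 363.70) / (-190 − 0) = -0.001316
Flow direction (−∇h) has components (-0.0009697 E, +0.001316 N).
Azimuth = atan2(E, N) = atan2(-0.0009697, +0.001316) = 323.6° ≈ 324°.

324°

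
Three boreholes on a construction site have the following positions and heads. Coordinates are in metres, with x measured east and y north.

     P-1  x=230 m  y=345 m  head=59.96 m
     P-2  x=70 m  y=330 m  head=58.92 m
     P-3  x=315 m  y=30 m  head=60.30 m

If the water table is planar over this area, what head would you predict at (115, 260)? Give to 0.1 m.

59.2 m

Differences from P-1: to P-2 (Δx, Δy, Δh) = (-160, -15, -1.04); to P-3 = (85, -315, +0.34).
Solve a·Δx + b·Δy = Δh: det = (-160)·(-315) − 85·(-15) = 51675.
∂h/∂x = [(-1.04)·(-315) − (+0.34)·(-15)] / 51675 = +0.006438
∂h/∂y = [(-160)·(+0.34) − 85·(-1.04)] / 51675 = +0.0006580
h(115, 260) = 59.96 + (+0.006438)·(-115) + (+0.0006580)·(-85) = 59.96 -0.740 -0.056 = 59.164 m.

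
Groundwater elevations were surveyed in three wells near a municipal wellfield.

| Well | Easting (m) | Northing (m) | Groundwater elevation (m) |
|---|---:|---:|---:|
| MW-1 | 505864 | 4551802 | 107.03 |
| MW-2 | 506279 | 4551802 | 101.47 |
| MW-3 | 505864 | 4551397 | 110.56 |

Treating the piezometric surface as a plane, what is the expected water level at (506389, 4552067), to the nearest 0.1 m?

∂h/∂x = (101.47 − 107.03) / (506279 − 505864) = -0.01340
∂h/∂y = (110.56 − 107.03) / (4551397 − 4551802) = -0.008716
h(506389, 4552067) = 107.03 + (-0.01340)·(525) + (-0.008716)·(265) = 107.03 -7.034 -2.310 = 97.687 m.

97.7 m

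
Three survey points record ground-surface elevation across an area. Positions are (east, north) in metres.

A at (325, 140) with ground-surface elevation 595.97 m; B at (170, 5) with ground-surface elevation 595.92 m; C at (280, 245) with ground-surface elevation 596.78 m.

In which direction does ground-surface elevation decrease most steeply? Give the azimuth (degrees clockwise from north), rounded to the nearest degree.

Differences from A: to B (Δx, Δy, Δh) = (-155, -135, -0.05); to C = (-45, 105, +0.81).
Solve a·Δx + b·Δy = Δz: det = (-155)·105 − (-45)·(-135) = -22350.
∂z/∂x = [(-0.05)·105 − (+0.81)·(-135)] / -22350 = -0.004658
∂z/∂y = [(-155)·(+0.81) − (-45)·(-0.05)] / -22350 = +0.005718
Steepest decrease is along −∇f: components (+0.004658 E, -0.005718 N).
Azimuth = atan2(+0.004658, -0.005718) = 140.8° ≈ 141°.

141°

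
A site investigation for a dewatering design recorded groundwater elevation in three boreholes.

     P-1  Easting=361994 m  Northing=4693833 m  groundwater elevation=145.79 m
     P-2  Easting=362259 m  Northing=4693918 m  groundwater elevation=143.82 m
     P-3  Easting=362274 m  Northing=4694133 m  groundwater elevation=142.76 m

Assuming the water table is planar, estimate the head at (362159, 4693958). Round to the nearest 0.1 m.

144.2 m

Taking P-1 as reference: P-2−P-1 = (265, 85, -1.97); P-3−P-1 = (280, 300, -3.03).
Solve a·Δx + b·Δy = Δh: det = 265·300 − 280·85 = 55700.
∂h/∂x = [(-1.97)·300 − (-3.03)·85] / 55700 = -0.005987
∂h/∂y = [265·(-3.03) − 280·(-1.97)] / 55700 = -0.004513
h(362159, 4693958) = 145.79 + (-0.005987)·(165) + (-0.004513)·(125) = 145.79 -0.988 -0.564 = 144.238 m.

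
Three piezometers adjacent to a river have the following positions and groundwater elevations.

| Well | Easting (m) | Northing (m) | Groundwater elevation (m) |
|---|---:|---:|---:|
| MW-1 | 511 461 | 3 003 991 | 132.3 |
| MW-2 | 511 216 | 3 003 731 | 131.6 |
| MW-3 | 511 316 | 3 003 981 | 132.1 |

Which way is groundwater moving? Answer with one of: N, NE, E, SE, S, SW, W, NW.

Differences from MW-1: to MW-2 (Δx, Δy, Δh) = (-245, -260, -0.7); to MW-3 = (-145, -10, -0.2).
Determinant of the coordinate differences = (-245)·(-10) − (-145)·(-260) = -35250.
∂h/∂x = [(-0.7)·(-10) − (-0.2)·(-260)] / -35250 = +0.001277
∂h/∂y = [(-245)·(-0.2) − (-145)·(-0.7)] / -35250 = +0.001489
Flow = −∇h = (-0.001277 east, -0.001489 north), which points southwest.

SW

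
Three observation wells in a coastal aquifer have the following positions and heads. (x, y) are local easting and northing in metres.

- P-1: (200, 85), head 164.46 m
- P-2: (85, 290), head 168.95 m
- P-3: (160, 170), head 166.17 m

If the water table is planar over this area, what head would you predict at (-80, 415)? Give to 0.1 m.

Three-point gradient (reference P-1): Δ to P-2 = (-115, 205, +4.49), Δ to P-3 = (-40, 85, +1.71).
∂h/∂x = -0.01975, ∂h/∂y = +0.01083 (det = -1575).
h(-80, 415) = 164.46 + (-0.01975)·(-280) + (+0.01083)·(330) = 164.46 +5.529 +3.572 = 173.561 m.

173.6 m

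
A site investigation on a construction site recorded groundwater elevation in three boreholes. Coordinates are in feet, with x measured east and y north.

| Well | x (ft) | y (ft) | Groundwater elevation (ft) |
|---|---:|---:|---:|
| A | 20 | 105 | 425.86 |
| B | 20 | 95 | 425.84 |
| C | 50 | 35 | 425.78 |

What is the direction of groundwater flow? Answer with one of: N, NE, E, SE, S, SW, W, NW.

Taking A as reference: B−A = (0, -10, -0.02); C−A = (30, -70, -0.08).
Solve a·Δx + b·Δy = Δh: det = 0·(-70) − 30·(-10) = 300.
∂h/∂x = [(-0.02)·(-70) − (-0.08)·(-10)] / 300 = +0.002000
∂h/∂y = [0·(-0.08) − 30·(-0.02)] / 300 = +0.002000
Flow = −∇h = (-0.002000 east, -0.002000 north), which points southwest.

SW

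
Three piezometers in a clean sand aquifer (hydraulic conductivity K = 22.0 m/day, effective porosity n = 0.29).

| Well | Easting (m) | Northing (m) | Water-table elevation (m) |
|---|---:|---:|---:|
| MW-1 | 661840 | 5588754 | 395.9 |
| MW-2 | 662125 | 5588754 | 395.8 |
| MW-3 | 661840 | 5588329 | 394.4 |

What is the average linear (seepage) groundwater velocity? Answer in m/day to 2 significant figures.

∂h/∂x = (395.8 − 395.9) / (662125 − 661840) = -0.0003509
∂h/∂y = (394.4 − 395.9) / (5588329 − 5588754) = +0.003529
|∇h| = √(-0.0003509² + 0.003529²) = 0.003546
Seepage velocity v = K·i/n = 22.0 × 0.003546 / 0.29 = 0.269 m/day.

0.27 m/day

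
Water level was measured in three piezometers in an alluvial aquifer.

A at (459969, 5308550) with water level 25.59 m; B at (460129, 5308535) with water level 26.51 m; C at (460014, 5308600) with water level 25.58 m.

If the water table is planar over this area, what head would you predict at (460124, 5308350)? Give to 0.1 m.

27.4 m

Taking A as reference: B−A = (160, -15, +0.92); C−A = (45, 50, -0.01).
Determinant of the coordinate differences = 160·50 − 45·(-15) = 8675.
∂h/∂x = [(+0.92)·50 − (-0.01)·(-15)] / 8675 = +0.005285
∂h/∂y = [160·(-0.01) − 45·(+0.92)] / 8675 = -0.004957
h(460124, 5308350) = 25.59 + (+0.005285)·(155) + (-0.004957)·(-200) = 25.59 +0.819 +0.991 = 27.401 m.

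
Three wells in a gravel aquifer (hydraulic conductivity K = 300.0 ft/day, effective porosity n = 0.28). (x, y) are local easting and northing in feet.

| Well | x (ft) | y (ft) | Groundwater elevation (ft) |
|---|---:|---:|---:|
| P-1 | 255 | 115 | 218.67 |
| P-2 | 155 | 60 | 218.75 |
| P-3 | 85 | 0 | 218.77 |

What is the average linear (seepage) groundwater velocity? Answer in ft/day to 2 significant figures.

Three-point gradient (reference P-1): Δ to P-2 = (-100, -55, +0.08), Δ to P-3 = (-170, -115, +0.10).
∂h/∂x = -0.001721, ∂h/∂y = +0.001674 (det = 2150).
|∇h| = √(-0.001721² + 0.001674²) = 0.002401
Seepage velocity v = K·i/n = 300.0 × 0.002401 / 0.28 = 2.572 ft/day.

2.6 ft/day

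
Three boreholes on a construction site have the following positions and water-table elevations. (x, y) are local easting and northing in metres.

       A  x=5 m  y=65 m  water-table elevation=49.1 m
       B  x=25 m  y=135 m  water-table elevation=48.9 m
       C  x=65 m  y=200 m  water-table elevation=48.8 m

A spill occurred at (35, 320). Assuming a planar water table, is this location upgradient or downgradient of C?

Three-point gradient (reference A): Δ to B = (20, 70, -0.2), Δ to C = (60, 135, -0.3).
∂h/∂x = +0.004000, ∂h/∂y = -0.004000 (det = -1500).
Head at (35, 320) = 49.1 + (+0.004000)·(30) + (-0.004000)·(255) = 48.20 m.
That is lower than the 48.8 m at C, so the point is downgradient.

downgradient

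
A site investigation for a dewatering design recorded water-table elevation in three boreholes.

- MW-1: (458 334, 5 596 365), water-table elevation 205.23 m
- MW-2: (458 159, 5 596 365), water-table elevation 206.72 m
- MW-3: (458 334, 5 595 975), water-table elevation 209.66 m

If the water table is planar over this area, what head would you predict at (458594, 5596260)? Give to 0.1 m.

∂h/∂x = (206.72 − 205.23) / (458159 − 458334) = -0.008514
∂h/∂y = (209.66 − 205.23) / (5595975 − 5596365) = -0.01136
h(458594, 5596260) = 205.23 + (-0.008514)·(260) + (-0.01136)·(-105) = 205.23 -2.214 +1.193 = 204.209 m.

204.2 m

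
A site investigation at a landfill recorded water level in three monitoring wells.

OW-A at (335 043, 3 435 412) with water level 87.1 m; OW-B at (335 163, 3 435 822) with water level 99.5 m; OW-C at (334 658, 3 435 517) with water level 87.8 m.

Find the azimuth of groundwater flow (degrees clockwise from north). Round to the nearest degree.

With h = a·x + b·y + c and OW-A as origin, the differences give:
  120·a + 410·b = +12.4
  (-385)·a + 105·b = +0.7
Eliminate b (×105 and ×410, subtract): 170450·a = 1015.00 → a = ∂h/∂x = +0.005955
Back-substitute: b = ∂h/∂y = +0.02850.
Flow direction (−∇h) has components (-0.005955 E, -0.02850 N).
Azimuth = atan2(E, N) = atan2(-0.005955, -0.02850) = 191.8° ≈ 192°.

192°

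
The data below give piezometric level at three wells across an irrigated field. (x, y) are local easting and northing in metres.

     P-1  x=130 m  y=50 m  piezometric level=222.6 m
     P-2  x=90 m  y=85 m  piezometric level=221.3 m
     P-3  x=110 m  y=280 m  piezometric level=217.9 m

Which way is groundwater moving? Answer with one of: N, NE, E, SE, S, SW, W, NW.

Differences from P-1: to P-2 (Δx, Δy, Δh) = (-40, 35, -1.3); to P-3 = (-20, 230, -4.7).
Determinant of the coordinate differences = (-40)·230 − (-20)·35 = -8500.
∂h/∂x = [(-1.3)·230 − (-4.7)·35] / -8500 = +0.01582
∂h/∂y = [(-40)·(-4.7) − (-20)·(-1.3)] / -8500 = -0.01906
Flow = −∇h = (-0.01582 east, +0.01906 north), which points northwest.

NW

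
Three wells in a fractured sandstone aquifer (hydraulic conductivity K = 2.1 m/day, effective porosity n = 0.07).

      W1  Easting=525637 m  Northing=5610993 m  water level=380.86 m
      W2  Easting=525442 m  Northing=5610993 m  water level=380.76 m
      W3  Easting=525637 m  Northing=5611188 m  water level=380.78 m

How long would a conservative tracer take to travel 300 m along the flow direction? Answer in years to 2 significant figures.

∂h/∂x = (380.76 − 380.86) / (525442 − 525637) = +0.0005128
∂h/∂y = (380.78 − 380.86) / (5611188 − 5610993) = -0.0004103
|∇h| = √(0.0005128² + -0.0004103²) = 0.0006567
Seepage velocity v = K·i/n = 2.1 × 0.0006567 / 0.07 = 0.0197 m/day.
t = 300 / 0.0197 = 1.523e+04 days = 41.7 years.

42 years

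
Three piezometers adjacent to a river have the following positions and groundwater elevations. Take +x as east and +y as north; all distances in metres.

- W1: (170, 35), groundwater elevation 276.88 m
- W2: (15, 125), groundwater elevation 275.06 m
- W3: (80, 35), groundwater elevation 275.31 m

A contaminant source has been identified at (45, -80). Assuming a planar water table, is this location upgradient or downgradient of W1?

downgradient

With h = a·x + b·y + c and W1 as origin, the differences give:
  (-155)·a + 90·b = -1.82
  (-90)·a + 0·b = -1.57
Eliminate b (×0 and ×90, subtract): 8100·a = 141.300 → a = ∂h/∂x = +0.01744
Back-substitute: b = ∂h/∂y = +0.009821.
Head at (45, -80) = 276.88 + (+0.01744)·(-125) + (+0.009821)·(-115) = 273.57 m.
That is lower than the 276.88 m at W1, so the point is downgradient.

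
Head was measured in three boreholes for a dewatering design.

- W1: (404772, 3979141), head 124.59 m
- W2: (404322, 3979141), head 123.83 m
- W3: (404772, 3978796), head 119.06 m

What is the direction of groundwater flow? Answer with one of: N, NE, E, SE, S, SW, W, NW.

S

∂h/∂x = (123.83 − 124.59) / (404322 − 404772) = +0.001689
∂h/∂y = (119.06 − 124.59) / (3978796 − 3979141) = +0.01603
Flow = −∇h = (-0.001689 east, -0.01603 north), which points south.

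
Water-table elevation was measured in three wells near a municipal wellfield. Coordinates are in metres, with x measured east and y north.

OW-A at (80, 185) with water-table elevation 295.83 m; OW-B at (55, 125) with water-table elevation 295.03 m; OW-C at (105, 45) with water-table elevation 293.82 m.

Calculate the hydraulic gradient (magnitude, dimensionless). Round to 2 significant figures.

0.014

Taking OW-A as reference: OW-B−OW-A = (-25, -60, -0.80); OW-C−OW-A = (25, -140, -2.01).
Determinant of the coordinate differences = (-25)·(-140) − 25·(-60) = 5000.
∂h/∂x = [(-0.80)·(-140) − (-2.01)·(-60)] / 5000 = -0.001720
∂h/∂y = [(-25)·(-2.01) − 25·(-0.80)] / 5000 = +0.01405
|∇h| = √(-0.001720² + 0.01405²) = 0.01415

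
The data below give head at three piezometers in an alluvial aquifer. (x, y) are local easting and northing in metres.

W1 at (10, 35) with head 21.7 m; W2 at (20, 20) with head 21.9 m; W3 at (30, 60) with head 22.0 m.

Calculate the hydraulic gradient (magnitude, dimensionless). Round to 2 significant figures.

0.017

Differences from W1: to W2 (Δx, Δy, Δh) = (10, -15, +0.2); to W3 = (20, 25, +0.3).
Determinant of the coordinate differences = 10·25 − 20·(-15) = 550.
∂h/∂x = [(+0.2)·25 − (+0.3)·(-15)] / 550 = +0.01727
∂h/∂y = [10·(+0.3) − 20·(+0.2)] / 550 = -0.001818
|∇h| = √(0.01727² + -0.001818²) = 0.01737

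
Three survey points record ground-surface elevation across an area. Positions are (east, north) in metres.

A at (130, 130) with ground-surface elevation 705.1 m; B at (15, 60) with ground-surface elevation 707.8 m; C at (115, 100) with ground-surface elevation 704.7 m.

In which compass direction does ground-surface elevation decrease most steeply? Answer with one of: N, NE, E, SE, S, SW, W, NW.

SE

Three-point gradient (reference A): Δ to B = (-115, -70, +2.7), Δ to C = (-15, -30, -0.4).
∂z/∂x = -0.04542, ∂z/∂y = +0.03604 (det = 2400).
Steepest decrease is along −∇f = (+0.04542 E, -0.03604 N) → southeast.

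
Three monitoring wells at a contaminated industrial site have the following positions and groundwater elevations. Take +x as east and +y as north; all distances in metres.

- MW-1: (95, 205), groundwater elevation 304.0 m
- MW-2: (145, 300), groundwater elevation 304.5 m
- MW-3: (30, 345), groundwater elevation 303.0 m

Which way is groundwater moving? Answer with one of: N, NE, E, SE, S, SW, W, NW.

With h = a·x + b·y + c and MW-1 as origin, the differences give:
  50·a + 95·b = +0.5
  (-65)·a + 140·b = -1.0
Eliminate b (×140 and ×95, subtract): 13175·a = 165.00 → a = ∂h/∂x = +0.01252
Back-substitute: b = ∂h/∂y = -0.001328.
Flow = −∇h = (-0.01252 east, +0.001328 north), which points west.

W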